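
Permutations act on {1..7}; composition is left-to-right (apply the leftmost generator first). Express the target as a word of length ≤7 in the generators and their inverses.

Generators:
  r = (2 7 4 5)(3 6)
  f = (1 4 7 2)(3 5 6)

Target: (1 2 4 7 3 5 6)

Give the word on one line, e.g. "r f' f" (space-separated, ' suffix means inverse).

r r f' r f

  after r: (2 7 4 5)(3 6)
  after r: (2 4)(5 7)
  after f': (1 2)(3 6 5 4 7)
  after r: (1 7 6 2)
  after f: (1 2 4 7 3 5 6)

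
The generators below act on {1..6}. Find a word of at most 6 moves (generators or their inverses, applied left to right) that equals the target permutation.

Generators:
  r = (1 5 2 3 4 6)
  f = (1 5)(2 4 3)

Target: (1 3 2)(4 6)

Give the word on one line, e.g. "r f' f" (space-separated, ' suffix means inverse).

f r' f' r r

  after f: (1 5)(2 4 3)
  after r': (2 3 5 6 4)
  after f': (1 5 6 2 4 3)
  after r: (1 2 6 3 5)
  after r: (1 3 2)(4 6)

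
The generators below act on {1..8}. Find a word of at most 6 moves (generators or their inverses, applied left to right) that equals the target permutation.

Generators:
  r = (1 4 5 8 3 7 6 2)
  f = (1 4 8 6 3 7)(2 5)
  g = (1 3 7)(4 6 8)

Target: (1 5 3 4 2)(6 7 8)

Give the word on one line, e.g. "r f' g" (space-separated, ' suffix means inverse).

f' r f' r'

  after f': (1 7 3 6 8 4)(2 5)
  after r: (1 6 3 2 8 5)
  after f': (1 8 2 4)(3 5 7)
  after r': (1 5 3 4 2)(6 7 8)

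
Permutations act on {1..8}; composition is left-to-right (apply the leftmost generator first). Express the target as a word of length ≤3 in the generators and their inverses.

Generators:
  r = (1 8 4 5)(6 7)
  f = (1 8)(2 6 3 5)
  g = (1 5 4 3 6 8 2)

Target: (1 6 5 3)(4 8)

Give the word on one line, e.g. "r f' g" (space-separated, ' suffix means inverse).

g f' g

  after g: (1 5 4 3 6 8 2)
  after f': (1 3 2 8 5 4 6)
  after g: (1 6 5 3)(4 8)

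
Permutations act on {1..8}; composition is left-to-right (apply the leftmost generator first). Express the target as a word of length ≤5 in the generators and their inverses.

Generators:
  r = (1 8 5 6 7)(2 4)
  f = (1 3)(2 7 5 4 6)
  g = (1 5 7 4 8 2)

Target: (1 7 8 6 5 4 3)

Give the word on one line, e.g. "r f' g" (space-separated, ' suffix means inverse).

  after f: (1 3)(2 7 5 4 6)
  after f: (2 5 6 7 4)
  after g: (1 5 6 4)(2 7 8)
  after f': (1 7 8 6 5 4 3)

f f g f'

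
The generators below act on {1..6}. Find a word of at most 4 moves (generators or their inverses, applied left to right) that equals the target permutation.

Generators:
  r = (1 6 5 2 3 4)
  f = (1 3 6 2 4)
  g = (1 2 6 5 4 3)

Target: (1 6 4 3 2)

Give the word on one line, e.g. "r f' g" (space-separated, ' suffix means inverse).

f' f' f'

  after f': (1 4 2 6 3)
  after f': (1 2 3 4 6)
  after f': (1 6 4 3 2)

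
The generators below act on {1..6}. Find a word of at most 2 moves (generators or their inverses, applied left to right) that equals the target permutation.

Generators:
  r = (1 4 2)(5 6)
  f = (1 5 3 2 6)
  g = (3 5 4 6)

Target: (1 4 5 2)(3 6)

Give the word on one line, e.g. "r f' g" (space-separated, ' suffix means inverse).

  after g: (3 5 4 6)
  after r: (1 4 5 2)(3 6)

g r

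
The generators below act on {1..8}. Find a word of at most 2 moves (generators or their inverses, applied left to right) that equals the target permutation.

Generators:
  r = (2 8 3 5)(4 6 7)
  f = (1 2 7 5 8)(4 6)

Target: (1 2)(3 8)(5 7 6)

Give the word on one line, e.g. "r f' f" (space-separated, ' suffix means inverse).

r f

  after r: (2 8 3 5)(4 6 7)
  after f: (1 2)(3 8)(5 7 6)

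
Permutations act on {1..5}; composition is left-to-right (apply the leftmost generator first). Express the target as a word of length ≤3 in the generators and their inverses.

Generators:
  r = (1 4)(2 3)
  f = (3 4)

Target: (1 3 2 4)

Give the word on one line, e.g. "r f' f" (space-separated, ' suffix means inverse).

r f

  after r: (1 4)(2 3)
  after f: (1 3 2 4)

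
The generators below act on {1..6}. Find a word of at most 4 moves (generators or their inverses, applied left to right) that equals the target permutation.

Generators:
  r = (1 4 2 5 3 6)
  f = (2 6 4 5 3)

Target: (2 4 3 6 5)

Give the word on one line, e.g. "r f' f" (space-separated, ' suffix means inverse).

  after f: (2 6 4 5 3)
  after f: (2 4 3 6 5)

f f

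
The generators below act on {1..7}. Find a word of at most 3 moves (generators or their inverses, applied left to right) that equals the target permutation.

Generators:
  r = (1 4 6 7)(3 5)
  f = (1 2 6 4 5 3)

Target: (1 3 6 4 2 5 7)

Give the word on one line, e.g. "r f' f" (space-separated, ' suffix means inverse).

  after f': (1 3 5 4 6 2)
  after f': (1 5 6)(2 3 4)
  after r: (1 3 6 4 2 5 7)

f' f' r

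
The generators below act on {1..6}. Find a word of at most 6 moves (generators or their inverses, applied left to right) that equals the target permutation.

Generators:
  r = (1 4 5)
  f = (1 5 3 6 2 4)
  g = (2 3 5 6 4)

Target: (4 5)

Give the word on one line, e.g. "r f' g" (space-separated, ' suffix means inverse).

  after g': (2 4 6 5 3)
  after g': (2 6 3 4 5)
  after r': (1 5 2 6 3)
  after r': (1 4)(2 6 3 5)
  after f: (4 5)

g' g' r' r' f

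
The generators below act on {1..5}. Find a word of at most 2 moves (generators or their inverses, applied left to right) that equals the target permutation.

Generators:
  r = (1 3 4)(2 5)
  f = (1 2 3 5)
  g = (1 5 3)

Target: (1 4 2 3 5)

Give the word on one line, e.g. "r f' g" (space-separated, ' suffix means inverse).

  after r': (1 4 3)(2 5)
  after f': (1 4 2 3 5)

r' f'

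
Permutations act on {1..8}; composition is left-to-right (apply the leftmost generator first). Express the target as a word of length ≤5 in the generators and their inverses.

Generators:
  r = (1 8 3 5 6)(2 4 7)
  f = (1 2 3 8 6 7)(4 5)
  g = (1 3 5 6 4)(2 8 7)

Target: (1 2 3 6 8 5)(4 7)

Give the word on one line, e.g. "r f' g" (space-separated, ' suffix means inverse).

g' r' g r f'

  after g': (1 4 6 5 3)(2 7 8)
  after r': (1 2 4 5 8 7)(3 6)
  after g: (1 8 2)(3 4 6 5 7)
  after r: (1 3 7 5 2 8 4)
  after f': (1 2 3 6 8 5)(4 7)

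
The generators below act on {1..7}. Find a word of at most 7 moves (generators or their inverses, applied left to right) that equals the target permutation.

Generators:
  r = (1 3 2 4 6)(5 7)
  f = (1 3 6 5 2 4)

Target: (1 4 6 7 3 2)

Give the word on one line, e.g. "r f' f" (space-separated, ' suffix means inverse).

  after r: (1 3 2 4 6)(5 7)
  after f: (1 6 3 4 5 7 2)
  after f: (1 5 7 4 2 3)
  after f: (1 2 6 5 7)
  after r: (1 4 6 7 3 2)

r f f f r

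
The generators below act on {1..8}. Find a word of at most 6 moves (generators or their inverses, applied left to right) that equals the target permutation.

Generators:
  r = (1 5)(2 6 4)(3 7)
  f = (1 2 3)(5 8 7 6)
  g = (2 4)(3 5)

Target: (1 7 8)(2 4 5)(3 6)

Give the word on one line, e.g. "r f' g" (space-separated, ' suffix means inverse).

r r f' r g'

  after r: (1 5)(2 6 4)(3 7)
  after r: (2 4 6)
  after f': (1 3 2 4 7 8 5 6)
  after r: (1 7 8)(3 6 5 4)
  after g': (1 7 8)(2 4 5)(3 6)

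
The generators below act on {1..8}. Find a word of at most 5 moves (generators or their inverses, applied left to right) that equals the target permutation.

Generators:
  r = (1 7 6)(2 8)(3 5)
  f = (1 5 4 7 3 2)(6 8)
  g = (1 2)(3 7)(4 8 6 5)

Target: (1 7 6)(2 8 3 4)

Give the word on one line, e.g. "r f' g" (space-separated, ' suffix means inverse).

  after f: (1 5 4 7 3 2)(6 8)
  after r': (1 3 8 7 5 4)(2 6)
  after g': (1 7 6)(2 8 3 4)

f r' g'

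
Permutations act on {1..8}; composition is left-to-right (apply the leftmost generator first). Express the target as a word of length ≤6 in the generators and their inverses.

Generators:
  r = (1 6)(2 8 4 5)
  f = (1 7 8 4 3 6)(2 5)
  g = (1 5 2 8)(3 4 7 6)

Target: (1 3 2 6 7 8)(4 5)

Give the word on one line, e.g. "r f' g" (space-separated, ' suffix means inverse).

g r f r' f

  after g: (1 5 2 8)(3 4 7 6)
  after r: (1 2 4 7)(3 5 8 6)
  after f: (1 5 4 8)(2 3)
  after r': (1 4 2 3 5 8 6)
  after f: (1 3 2 6 7 8)(4 5)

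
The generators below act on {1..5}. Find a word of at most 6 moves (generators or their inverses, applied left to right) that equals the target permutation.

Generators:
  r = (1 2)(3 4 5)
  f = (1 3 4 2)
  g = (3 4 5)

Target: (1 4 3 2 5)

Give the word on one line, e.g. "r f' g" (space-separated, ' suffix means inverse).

f' g' g' f'

  after f': (1 2 4 3)
  after g': (1 2 3)(4 5)
  after g': (1 2 5 3)
  after f': (1 4 3 2 5)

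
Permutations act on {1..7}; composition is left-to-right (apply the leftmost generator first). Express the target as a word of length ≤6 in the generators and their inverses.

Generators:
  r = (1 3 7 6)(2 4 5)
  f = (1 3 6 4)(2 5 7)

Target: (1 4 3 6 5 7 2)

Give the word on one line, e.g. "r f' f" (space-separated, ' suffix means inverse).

r f r f'

  after r: (1 3 7 6)(2 4 5)
  after f: (1 6 3 2)(4 7)
  after r: (2 3 4 6 7 5)
  after f': (1 4 3 6 5 7 2)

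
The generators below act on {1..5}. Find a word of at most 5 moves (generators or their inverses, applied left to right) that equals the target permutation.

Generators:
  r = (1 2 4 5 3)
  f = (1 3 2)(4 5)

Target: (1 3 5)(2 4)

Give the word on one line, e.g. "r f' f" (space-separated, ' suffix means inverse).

  after f: (1 3 2)(4 5)
  after r: (3 4)
  after r: (1 2 4)(3 5)
  after f: (2 5)(3 4)
  after f: (1 3 5)(2 4)

f r r f f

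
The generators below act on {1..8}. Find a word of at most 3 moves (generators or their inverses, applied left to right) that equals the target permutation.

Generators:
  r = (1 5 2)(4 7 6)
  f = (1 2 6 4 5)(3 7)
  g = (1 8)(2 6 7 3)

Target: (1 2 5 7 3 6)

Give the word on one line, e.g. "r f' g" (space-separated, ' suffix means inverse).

f' r

  after f': (1 5 4 6 2)(3 7)
  after r: (1 2 5 7 3 6)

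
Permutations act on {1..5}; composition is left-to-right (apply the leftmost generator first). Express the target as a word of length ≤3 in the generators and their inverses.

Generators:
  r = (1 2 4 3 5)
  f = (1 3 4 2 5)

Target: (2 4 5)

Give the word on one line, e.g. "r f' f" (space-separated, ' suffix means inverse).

  after f': (1 5 2 4 3)
  after f': (1 2 3 5 4)
  after r': (2 4 5)

f' f' r'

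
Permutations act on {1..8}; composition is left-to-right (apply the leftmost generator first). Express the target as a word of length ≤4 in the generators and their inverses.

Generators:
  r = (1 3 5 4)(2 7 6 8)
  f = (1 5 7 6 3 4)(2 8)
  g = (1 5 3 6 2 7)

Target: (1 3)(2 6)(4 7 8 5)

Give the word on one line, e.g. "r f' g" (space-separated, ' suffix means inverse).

  after g': (1 7 2 6 3 5)
  after r': (1 2 7 8 6)(4 5)
  after g': (1 6 7 8 3 5 4)
  after g': (1 3)(2 6)(4 7 8 5)

g' r' g' g'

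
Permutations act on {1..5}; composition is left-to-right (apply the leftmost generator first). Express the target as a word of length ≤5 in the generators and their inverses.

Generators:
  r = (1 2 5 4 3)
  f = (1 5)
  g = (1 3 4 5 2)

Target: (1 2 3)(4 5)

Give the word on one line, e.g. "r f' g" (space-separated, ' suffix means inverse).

r' f' g' r

  after r': (1 3 4 5 2)
  after f': (1 3 4)(2 5)
  after g': (2 4)
  after r: (1 2 3)(4 5)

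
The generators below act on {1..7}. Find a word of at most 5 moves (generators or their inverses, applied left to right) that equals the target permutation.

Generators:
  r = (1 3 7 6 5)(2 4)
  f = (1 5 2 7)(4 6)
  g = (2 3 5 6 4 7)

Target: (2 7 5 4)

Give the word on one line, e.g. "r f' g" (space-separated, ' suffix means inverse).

  after r: (1 3 7 6 5)(2 4)
  after g: (1 5)(2 7 4 3)
  after f': (3 5 7 6 4)
  after g': (2 7 5 4)

r g f' g'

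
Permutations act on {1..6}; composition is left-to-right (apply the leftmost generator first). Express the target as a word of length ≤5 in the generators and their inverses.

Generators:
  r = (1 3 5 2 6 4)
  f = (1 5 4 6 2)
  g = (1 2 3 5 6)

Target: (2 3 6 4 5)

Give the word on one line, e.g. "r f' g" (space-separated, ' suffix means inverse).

f' g f' g f'

  after f': (1 2 6 4 5)
  after g: (1 3 5 2)(4 6)
  after f': (1 3)(5 6)
  after g: (1 5)(2 3)
  after f': (2 3 6 4 5)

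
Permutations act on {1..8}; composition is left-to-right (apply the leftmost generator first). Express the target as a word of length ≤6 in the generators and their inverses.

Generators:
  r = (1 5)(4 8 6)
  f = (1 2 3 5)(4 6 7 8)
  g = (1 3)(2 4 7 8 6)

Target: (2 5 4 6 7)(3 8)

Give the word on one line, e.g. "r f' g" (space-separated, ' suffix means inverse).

  after f': (1 5 3 2)(4 8 7 6)
  after g': (1 5)(2 3 6)(4 7 8)
  after g': (1 5 3 8 2)
  after f': (1 3 7 6 4 8)(2 5)
  after g: (2 5 4 6 7)(3 8)

f' g' g' f' g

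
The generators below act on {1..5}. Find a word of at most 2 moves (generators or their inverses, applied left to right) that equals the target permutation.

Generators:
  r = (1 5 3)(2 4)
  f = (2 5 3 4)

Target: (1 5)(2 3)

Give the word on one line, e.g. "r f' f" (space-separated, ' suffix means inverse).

  after f: (2 5 3 4)
  after r: (1 5)(2 3)

f r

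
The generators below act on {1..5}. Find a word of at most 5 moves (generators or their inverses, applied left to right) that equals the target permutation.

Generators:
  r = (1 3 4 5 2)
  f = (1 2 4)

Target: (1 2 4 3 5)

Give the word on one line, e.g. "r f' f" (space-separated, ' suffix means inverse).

f' r r

  after f': (1 4 2)
  after r: (1 5 2 3 4)
  after r: (1 2 4 3 5)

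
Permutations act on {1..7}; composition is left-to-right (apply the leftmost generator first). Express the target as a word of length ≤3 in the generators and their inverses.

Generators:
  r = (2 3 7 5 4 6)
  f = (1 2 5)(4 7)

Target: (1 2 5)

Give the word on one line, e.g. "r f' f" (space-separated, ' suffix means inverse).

  after f': (1 5 2)(4 7)
  after f': (1 2 5)

f' f'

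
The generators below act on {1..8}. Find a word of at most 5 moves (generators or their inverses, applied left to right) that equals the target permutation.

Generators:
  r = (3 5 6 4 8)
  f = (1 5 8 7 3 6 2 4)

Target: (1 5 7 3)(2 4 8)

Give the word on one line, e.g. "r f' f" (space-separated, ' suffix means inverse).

  after r': (3 8 4 6 5)
  after r': (3 4 5 8 6)
  after f: (1 5 7 3)(2 4 8)

r' r' f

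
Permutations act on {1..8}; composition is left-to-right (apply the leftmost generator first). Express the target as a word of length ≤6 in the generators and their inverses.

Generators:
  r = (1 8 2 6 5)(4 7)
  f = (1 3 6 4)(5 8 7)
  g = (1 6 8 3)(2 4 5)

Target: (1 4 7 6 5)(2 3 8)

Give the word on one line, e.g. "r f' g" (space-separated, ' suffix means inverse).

  after g': (1 3 8 6)(2 5 4)
  after f: (1 6 3 7 5)(2 8 4)
  after g': (2 6 8)(3 7 4 5)
  after f': (1 4 7 6 5)(2 3 8)

g' f g' f'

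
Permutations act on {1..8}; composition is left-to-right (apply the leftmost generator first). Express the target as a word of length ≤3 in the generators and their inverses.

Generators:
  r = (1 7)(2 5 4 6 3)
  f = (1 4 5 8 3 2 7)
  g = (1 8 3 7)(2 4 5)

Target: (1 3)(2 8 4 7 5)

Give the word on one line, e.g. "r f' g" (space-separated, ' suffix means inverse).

  after f': (1 7 2 3 8 5 4)
  after g': (1 3)(2 8 4 7 5)

f' g'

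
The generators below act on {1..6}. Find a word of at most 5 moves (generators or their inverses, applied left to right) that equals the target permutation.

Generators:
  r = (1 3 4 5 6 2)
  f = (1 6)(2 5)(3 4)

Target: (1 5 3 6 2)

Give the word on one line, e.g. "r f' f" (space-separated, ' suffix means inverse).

  after r': (1 2 6 5 4 3)
  after f': (1 5 3 6 2)
  after f': (1 2 6 5 4 3)
  after f': (1 5 3 6 2)

r' f' f' f'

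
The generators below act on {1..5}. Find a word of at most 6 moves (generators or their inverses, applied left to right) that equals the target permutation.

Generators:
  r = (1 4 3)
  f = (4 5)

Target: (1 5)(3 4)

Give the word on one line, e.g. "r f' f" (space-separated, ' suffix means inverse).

  after r': (1 3 4)
  after f: (1 3 5 4)
  after r: (3 5)
  after r: (1 4 3 5)
  after f': (1 5)(3 4)

r' f r r f'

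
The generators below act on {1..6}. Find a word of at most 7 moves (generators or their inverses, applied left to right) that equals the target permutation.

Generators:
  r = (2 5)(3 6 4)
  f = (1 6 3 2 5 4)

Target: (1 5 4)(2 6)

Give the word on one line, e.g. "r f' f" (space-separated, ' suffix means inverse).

  after r: (2 5)(3 6 4)
  after f': (1 4 6 5 3)
  after r: (1 3)(2 5 6)
  after f: (1 2 4)(3 6 5)
  after r': (1 5 4)(2 6)

r f' r f r'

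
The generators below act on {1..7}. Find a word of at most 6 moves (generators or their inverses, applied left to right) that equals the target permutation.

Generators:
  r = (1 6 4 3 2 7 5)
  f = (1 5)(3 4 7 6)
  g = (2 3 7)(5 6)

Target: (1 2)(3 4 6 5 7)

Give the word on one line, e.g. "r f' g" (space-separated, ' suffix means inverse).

  after r: (1 6 4 3 2 7 5)
  after f': (1 7)(2 4 6 3)
  after r': (1 2 6 4)(5 7)
  after r': (1 3 4 5 2)
  after g': (1 2)(3 4 6 5 7)

r f' r' r' g'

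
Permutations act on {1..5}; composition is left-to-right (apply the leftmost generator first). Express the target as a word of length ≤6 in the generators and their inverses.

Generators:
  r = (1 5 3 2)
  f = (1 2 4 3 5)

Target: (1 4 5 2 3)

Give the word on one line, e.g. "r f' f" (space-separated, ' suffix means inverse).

f' r f r f'

  after f': (1 5 3 4 2)
  after r: (1 3 4)(2 5)
  after f: (1 5 4 2)
  after r: (1 3 2 5 4)
  after f': (1 4 5 2 3)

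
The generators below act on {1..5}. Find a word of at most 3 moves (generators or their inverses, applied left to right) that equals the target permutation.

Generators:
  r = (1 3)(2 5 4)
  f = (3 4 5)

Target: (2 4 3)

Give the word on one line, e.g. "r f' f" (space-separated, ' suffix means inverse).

  after f': (3 5 4)
  after r: (1 3 4)(2 5)
  after r: (2 4 3)

f' r r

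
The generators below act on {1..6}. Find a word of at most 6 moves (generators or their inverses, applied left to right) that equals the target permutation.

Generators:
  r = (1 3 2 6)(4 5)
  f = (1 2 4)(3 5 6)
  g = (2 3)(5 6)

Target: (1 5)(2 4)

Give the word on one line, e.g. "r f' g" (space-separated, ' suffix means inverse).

r' g f g

  after r': (1 6 2 3)(4 5)
  after g: (1 5 4 6 3)
  after f: (1 6 5)(2 4 3)
  after g: (1 5)(2 4)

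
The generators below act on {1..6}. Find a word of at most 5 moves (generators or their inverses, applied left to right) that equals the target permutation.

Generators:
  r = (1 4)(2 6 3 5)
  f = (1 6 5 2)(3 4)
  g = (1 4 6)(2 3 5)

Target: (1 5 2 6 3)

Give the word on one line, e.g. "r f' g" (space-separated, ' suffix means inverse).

g f' g

  after g: (1 4 6)(2 3 5)
  after f': (1 3 6 2 4)
  after g: (1 5 2 6 3)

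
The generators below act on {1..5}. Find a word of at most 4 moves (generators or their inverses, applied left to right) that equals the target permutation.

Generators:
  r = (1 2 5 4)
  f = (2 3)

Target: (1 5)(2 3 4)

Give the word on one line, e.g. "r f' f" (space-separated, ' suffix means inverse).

  after f': (2 3)
  after r: (1 2 3 5 4)
  after r: (1 5)(2 3 4)

f' r r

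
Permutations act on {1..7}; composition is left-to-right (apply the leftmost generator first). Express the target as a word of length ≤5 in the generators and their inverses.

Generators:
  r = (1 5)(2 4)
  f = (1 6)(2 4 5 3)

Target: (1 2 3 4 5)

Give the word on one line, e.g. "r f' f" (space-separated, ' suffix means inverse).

  after r': (1 5)(2 4)
  after f': (1 4 3 5 6)
  after f': (1 2 3 4 5)

r' f' f'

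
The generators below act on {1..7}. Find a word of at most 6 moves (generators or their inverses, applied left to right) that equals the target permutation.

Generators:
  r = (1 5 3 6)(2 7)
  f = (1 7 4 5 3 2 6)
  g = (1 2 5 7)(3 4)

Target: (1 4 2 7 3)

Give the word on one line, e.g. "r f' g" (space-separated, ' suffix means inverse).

  after r: (1 5 3 6)(2 7)
  after g': (1 2 5 4 3 6 7)
  after r: (1 7 5 4 6 2 3)
  after g': (1 5 3 7 2 4 6)
  after f': (1 4 2 7 3)

r g' r g' f'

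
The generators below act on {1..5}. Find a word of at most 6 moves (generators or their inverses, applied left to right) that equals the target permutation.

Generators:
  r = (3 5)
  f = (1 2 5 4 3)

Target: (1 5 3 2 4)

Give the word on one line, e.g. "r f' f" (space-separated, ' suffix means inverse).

  after f': (1 3 4 5 2)
  after f': (1 4 2 3 5)
  after f': (1 5 3 2 4)
  after r': (1 3 2 4)
  after r': (1 5 3 2 4)

f' f' f' r' r'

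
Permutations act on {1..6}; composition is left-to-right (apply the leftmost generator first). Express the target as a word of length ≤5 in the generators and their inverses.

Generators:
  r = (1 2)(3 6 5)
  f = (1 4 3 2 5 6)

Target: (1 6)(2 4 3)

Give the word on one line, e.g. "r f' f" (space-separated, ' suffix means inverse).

f' f' r'

  after f': (1 6 5 2 3 4)
  after f': (1 5 3)(2 4 6)
  after r': (1 6)(2 4 3)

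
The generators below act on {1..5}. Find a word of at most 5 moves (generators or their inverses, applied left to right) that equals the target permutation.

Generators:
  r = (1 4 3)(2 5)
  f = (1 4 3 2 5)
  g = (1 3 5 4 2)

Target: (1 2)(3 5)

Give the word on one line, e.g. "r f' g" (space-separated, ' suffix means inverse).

  after r: (1 4 3)(2 5)
  after f: (1 3 4 2)
  after g': (3 5)
  after f': (1 5 4)(2 3)
  after r: (1 2)(3 5)

r f g' f' r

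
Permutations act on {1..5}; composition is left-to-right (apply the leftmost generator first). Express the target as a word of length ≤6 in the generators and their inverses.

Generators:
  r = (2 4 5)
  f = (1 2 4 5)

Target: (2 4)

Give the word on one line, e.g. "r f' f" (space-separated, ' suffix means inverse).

f f r f

  after f: (1 2 4 5)
  after f: (1 4)(2 5)
  after r: (1 5 4)
  after f: (2 4)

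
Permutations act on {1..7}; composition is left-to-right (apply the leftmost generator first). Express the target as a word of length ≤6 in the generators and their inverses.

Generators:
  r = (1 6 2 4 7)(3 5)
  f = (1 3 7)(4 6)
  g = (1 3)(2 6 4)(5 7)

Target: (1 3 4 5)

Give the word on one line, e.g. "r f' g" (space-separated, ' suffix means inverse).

f f r g

  after f: (1 3 7)(4 6)
  after f: (1 7 3)
  after r: (2 4 7 5 3 6)
  after g: (1 3 4 5)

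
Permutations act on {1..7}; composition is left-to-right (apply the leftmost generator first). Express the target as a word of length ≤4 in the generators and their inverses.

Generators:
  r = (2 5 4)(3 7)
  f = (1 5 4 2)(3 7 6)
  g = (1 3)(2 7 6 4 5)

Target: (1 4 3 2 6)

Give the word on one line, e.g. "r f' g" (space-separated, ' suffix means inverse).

  after r': (2 4 5)(3 7)
  after r': (2 5 4)
  after f: (1 5 2 4)(3 7 6)
  after g': (1 4 3 2 6)

r' r' f g'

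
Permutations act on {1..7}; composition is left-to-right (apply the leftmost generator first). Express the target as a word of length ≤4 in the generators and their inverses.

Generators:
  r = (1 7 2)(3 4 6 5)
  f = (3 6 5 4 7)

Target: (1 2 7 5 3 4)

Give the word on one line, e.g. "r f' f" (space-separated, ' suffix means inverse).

  after f: (3 6 5 4 7)
  after r': (1 2 7 5 3 4)

f r'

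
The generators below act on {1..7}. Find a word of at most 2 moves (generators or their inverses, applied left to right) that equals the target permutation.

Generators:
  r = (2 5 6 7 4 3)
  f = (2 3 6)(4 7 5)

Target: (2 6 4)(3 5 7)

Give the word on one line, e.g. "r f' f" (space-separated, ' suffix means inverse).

  after r: (2 5 6 7 4 3)
  after r: (2 6 4)(3 5 7)

r r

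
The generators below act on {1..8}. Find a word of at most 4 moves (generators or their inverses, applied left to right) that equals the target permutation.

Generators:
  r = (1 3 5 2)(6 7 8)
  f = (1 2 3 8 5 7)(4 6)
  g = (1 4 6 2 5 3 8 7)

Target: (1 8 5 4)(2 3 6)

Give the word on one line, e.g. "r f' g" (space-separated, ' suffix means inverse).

  after g: (1 4 6 2 5 3 8 7)
  after f: (1 6 3 5 8)(2 7)
  after r: (1 7)(2 8 3)(5 6)
  after g': (1 8 5 4)(2 3 6)

g f r g'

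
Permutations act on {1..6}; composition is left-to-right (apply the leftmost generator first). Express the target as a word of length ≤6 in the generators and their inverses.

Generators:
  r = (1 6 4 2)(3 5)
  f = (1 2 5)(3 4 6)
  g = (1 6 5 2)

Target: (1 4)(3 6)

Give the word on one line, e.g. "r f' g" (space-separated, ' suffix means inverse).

  after f': (1 5 2)(3 6 4)
  after g': (1 6 4 3)
  after r': (2 4 5 3)
  after g: (1 6 5 3)(2 4)
  after r: (1 4)(3 6)

f' g' r' g r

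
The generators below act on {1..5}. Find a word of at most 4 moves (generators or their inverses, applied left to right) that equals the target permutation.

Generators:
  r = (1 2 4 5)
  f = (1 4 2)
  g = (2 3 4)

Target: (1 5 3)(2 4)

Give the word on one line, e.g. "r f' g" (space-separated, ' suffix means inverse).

r' g' f' f'

  after r': (1 5 4 2)
  after g': (1 5 3 2)
  after f': (1 5 3 4)
  after f': (1 5 3)(2 4)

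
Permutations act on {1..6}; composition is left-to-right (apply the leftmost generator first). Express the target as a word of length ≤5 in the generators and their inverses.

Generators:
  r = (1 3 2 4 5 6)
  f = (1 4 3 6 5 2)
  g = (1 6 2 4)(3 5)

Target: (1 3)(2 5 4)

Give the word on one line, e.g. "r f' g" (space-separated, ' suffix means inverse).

  after g': (1 4 2 6)(3 5)
  after f: (1 3 2 5 6 4)
  after g: (1 5 2 3 4 6)
  after g: (1 3)(2 5 4)

g' f g g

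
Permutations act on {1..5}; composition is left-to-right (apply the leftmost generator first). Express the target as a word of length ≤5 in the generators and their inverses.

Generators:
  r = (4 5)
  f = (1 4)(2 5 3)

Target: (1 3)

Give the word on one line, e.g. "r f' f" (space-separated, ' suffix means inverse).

  after r': (4 5)
  after f': (1 4 2 3 5)
  after r': (1 5)(2 3 4)
  after f: (1 3)(4 5)
  after r': (1 3)

r' f' r' f r'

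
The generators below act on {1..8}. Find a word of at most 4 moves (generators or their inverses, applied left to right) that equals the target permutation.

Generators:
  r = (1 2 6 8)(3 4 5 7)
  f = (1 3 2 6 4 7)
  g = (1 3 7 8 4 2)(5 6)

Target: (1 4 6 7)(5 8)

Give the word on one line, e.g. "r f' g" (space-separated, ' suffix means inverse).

g r

  after g: (1 3 7 8 4 2)(5 6)
  after r: (1 4 6 7)(5 8)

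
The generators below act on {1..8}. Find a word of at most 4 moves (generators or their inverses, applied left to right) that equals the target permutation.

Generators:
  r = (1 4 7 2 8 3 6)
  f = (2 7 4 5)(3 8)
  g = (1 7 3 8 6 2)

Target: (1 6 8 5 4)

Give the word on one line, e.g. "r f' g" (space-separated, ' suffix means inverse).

r' f f f

  after r': (1 6 3 8 2 7 4)
  after f: (1 6 8 7 5 2 4)
  after f: (1 6 3 8 4)(2 5 7)
  after f: (1 6 8 5 4)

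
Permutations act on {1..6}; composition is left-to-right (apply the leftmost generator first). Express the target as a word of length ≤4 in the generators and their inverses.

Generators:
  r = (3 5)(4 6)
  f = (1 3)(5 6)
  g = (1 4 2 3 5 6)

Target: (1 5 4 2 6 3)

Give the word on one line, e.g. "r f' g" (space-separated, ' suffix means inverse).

  after g: (1 4 2 3 5 6)
  after r': (1 6)(2 5 4)
  after f': (1 5 4 2 6 3)

g r' f'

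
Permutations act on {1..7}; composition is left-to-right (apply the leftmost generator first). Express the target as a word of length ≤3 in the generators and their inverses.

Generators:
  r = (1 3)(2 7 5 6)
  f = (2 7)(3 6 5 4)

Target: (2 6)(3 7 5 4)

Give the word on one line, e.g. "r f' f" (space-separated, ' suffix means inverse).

f r' r'

  after f: (2 7)(3 6 5 4)
  after r': (1 3 5 4)(6 7)
  after r': (2 6)(3 7 5 4)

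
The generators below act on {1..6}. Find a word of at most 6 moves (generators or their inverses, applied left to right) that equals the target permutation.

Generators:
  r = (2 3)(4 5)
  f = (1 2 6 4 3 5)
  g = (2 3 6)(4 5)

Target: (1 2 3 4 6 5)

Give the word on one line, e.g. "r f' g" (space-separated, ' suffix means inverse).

  after r': (2 3)(4 5)
  after g': (3 6)
  after f: (1 2 6 5)(3 4)
  after r: (1 3 5)(2 6 4)
  after g': (1 2 3 4 6 5)

r' g' f r g'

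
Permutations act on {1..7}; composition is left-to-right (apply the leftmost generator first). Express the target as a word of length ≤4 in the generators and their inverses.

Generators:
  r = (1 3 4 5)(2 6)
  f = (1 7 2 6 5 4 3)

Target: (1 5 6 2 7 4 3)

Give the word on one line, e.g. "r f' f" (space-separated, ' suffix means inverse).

  after f': (1 3 4 5 6 2 7)
  after r: (1 4)(2 7 3 5)
  after r: (1 5 6 2 7 4 3)

f' r r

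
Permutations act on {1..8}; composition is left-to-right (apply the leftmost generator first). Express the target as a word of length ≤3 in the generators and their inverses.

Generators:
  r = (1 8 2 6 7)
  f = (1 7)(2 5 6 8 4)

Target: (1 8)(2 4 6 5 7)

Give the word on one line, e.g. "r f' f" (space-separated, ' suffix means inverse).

f' r r

  after f': (1 7)(2 4 8 6 5)
  after r: (2 4)(5 6)(7 8)
  after r: (1 8)(2 4 6 5 7)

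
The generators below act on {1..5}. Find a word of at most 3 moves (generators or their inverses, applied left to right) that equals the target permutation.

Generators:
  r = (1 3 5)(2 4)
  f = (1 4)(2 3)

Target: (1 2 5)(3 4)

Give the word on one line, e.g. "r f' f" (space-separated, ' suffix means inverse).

f r

  after f: (1 4)(2 3)
  after r: (1 2 5)(3 4)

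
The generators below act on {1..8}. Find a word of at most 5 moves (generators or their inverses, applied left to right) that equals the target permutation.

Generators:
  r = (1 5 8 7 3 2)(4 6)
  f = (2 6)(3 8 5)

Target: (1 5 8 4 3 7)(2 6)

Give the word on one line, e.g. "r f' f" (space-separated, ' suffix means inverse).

  after f': (2 6)(3 5 8)
  after r: (1 5 7 3 8 2 4 6)
  after f': (1 8 6)(2 4)(5 7)
  after r': (1 5 8 4 3 7)(2 6)

f' r f' r'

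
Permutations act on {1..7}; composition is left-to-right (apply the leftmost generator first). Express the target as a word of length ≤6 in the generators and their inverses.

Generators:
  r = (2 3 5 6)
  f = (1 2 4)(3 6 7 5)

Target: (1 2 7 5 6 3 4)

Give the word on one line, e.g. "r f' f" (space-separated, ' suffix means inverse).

  after r: (2 3 5 6)
  after r: (2 5)(3 6)
  after r: (2 6 5 3)
  after f: (1 2 7 5 6 3 4)

r r r f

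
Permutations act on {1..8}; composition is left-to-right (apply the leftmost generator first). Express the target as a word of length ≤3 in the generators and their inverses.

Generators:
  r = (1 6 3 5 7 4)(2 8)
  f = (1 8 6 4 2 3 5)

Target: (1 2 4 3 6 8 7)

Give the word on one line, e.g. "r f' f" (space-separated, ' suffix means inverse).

r f' r'

  after r: (1 6 3 5 7 4)(2 8)
  after f': (1 8 4 5 7 6 2)
  after r': (1 2 4 3 6 8 7)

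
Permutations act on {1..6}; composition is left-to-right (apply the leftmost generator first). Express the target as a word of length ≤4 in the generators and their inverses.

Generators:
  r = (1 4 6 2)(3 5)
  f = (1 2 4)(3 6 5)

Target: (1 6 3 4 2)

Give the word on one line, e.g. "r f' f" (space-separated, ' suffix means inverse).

  after f': (1 4 2)(3 5 6)
  after f': (1 2 4)(3 6 5)
  after r': (1 6 3 4 2)

f' f' r'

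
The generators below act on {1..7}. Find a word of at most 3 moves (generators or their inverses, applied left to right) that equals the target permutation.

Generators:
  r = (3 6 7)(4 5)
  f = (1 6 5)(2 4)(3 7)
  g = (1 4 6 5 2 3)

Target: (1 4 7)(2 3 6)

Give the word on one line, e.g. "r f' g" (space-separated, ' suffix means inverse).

  after f: (1 6 5)(2 4)(3 7)
  after g: (1 5 4 3 7)(2 6)
  after r': (1 4 7)(2 3 6)

f g r'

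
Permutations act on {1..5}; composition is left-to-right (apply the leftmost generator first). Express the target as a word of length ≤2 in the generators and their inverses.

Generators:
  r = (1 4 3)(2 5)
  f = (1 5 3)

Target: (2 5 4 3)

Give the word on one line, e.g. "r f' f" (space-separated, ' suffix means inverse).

f' r

  after f': (1 3 5)
  after r: (2 5 4 3)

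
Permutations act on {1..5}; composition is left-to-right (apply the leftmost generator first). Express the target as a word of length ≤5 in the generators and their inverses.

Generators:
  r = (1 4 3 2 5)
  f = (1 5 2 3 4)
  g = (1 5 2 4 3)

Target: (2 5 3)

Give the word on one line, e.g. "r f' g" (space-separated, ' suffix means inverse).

f' f' g

  after f': (1 4 3 2 5)
  after f': (1 3 5 4 2)
  after g: (2 5 3)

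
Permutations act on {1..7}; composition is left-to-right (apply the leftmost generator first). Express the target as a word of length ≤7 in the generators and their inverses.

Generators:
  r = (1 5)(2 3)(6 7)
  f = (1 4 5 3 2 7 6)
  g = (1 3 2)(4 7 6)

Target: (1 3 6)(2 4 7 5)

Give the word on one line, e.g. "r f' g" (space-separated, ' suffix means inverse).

  after g: (1 3 2)(4 7 6)
  after f: (1 2 4 6 5 3 7)
  after r: (1 3 6)(2 4 7 5)
  after r: (1 2 4 6 5 3 7)
  after r: (1 3 6)(2 4 7 5)

g f r r r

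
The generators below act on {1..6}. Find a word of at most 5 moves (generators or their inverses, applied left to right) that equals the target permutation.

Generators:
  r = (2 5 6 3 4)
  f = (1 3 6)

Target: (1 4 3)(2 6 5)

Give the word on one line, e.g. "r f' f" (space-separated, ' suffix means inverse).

  after r': (2 4 3 6 5)
  after r': (2 3 5 4 6)
  after f: (1 3 5 4)(2 6)
  after r: (1 4)(2 3 6 5)
  after f: (1 4 3)(2 6 5)

r' r' f r f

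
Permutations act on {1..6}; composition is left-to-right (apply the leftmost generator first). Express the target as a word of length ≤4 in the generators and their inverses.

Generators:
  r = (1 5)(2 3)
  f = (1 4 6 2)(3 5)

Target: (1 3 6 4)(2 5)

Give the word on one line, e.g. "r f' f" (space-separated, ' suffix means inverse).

  after r': (1 5)(2 3)
  after f': (1 3 6 4)(2 5)

r' f'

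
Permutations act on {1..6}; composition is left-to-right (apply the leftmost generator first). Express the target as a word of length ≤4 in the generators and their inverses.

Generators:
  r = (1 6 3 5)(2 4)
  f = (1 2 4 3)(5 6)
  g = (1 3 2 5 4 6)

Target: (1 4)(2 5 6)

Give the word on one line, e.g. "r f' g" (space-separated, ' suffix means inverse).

  after f': (1 3 4 2)(5 6)
  after g: (1 2 3 6 4 5)
  after r: (1 4)(2 5 6)

f' g r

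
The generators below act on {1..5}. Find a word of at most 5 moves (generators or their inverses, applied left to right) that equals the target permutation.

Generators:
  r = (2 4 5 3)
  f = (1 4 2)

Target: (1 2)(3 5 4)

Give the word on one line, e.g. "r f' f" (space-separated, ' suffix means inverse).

  after f: (1 4 2)
  after r: (1 5 3 2)
  after r: (1 3 4 5 2)
  after r: (1 2)(3 5 4)

f r r r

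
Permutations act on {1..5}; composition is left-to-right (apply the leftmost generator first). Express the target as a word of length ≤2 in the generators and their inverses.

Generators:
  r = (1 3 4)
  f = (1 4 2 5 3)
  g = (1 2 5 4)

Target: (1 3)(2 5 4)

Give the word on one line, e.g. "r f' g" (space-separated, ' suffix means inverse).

  after r: (1 3 4)
  after g: (1 3)(2 5 4)

r g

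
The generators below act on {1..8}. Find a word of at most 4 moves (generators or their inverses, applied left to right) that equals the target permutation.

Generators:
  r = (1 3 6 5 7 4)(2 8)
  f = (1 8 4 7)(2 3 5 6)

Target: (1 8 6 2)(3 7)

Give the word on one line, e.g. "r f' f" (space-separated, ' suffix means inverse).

  after r': (1 4 7 5 6 3)(2 8)
  after f': (1 8 6 2)(3 7)

r' f'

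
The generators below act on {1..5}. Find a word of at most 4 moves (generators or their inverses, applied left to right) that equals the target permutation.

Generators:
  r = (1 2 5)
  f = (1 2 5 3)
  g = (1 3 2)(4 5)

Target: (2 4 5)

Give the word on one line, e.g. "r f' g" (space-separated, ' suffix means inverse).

f g

  after f: (1 2 5 3)
  after g: (2 4 5)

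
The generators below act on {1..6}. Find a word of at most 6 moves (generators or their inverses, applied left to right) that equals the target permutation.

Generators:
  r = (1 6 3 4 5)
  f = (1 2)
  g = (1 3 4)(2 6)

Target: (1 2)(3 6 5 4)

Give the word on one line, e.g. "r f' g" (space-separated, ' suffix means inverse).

r' f' r f' r'

  after r': (1 5 4 3 6)
  after f': (1 5 4 3 6 2)
  after r: (2 6)
  after f': (1 2 6)
  after r': (1 2)(3 6 5 4)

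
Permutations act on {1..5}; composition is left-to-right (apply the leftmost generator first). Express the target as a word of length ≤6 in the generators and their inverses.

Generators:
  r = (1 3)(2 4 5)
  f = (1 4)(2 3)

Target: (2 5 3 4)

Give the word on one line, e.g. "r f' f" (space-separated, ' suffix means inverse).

f' r r f r'

  after f': (1 4)(2 3)
  after r: (1 5 2)(3 4)
  after r: (1 2 3 5 4)
  after f: (1 3 5)
  after r': (2 5 3 4)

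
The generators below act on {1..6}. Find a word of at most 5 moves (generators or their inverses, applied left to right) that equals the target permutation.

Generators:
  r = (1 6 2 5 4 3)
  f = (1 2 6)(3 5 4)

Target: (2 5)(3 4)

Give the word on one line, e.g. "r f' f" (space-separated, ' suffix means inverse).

f' r' f' r'

  after f': (1 6 2)(3 4 5)
  after r': (2 3 5 4)
  after f': (1 6 2 4)
  after r': (2 5)(3 4)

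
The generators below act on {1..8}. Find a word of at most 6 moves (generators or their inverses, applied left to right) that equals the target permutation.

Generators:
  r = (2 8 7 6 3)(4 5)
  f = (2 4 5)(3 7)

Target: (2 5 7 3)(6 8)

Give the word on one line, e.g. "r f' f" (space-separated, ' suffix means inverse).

  after r: (2 8 7 6 3)(4 5)
  after f': (2 8 3 5)(6 7)
  after r': (3 4 5)(6 8)
  after f': (2 5 7 3)(6 8)

r f' r' f'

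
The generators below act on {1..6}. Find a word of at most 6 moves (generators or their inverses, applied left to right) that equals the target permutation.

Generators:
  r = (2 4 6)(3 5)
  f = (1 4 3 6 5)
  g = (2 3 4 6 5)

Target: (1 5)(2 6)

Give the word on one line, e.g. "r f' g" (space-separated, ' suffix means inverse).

f' r' r' g' f

  after f': (1 5 6 3 4)
  after r': (1 3 2 6 5 4)
  after r': (1 5 2 4)(3 6)
  after g': (1 6 2 3 4)
  after f: (1 5)(2 6)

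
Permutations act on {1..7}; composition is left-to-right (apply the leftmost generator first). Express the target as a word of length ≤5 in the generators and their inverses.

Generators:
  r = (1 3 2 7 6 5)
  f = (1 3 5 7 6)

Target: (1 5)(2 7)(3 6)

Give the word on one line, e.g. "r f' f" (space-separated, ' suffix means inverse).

  after r: (1 3 2 7 6 5)
  after f': (2 5 6 3)
  after r: (1 3 7 6 2)
  after f': (2 6)(3 5)
  after r': (1 5)(2 7)(3 6)

r f' r f' r'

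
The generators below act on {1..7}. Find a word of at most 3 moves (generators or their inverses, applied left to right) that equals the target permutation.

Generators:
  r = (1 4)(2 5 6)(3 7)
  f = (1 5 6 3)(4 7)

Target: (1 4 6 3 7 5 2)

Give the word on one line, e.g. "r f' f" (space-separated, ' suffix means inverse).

r' f' f'

  after r': (1 4)(2 6 5)(3 7)
  after f': (1 7 6)(2 5)(3 4)
  after f': (1 4 6 3 7 5 2)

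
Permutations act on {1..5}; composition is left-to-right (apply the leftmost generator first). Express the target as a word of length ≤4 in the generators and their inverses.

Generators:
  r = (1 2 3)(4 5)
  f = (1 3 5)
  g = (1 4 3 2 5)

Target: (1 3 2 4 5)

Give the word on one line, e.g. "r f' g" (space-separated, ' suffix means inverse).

  after f': (1 5 3)
  after g: (2 5)(3 4)
  after g: (1 4 2)
  after g: (1 3 2 4 5)

f' g g g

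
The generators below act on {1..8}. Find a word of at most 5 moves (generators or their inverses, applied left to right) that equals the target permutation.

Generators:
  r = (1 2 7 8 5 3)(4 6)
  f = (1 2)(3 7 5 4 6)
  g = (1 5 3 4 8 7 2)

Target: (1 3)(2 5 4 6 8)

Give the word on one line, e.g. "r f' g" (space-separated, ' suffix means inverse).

f r' r'

  after f: (1 2)(3 7 5 4 6)
  after r': (2 3)(5 6)(7 8)
  after r': (1 3)(2 5 4 6 8)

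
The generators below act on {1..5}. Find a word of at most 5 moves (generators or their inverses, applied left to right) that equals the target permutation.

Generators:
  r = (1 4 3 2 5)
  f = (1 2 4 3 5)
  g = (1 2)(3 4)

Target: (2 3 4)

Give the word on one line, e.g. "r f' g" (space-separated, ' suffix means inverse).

  after f': (1 5 3 4 2)
  after f': (1 3 2 5 4)
  after r': (1 4 5)
  after r': (2 3 4)

f' f' r' r'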